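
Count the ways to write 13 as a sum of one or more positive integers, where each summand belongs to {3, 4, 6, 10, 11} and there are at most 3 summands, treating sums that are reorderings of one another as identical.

2

Enumerating:
10, 3
6, 4, 3
That's 2 in total.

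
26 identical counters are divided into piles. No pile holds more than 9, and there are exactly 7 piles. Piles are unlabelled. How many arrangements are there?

176

There are 176 such partitions.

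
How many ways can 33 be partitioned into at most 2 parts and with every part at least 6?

12

Enumerating:
33
27 + 6
26 + 7
25 + 8
24 + 9
23 + 10
22 + 11
21 + 12
20 + 13
19 + 14
18 + 15
17 + 16
Counting gives 12.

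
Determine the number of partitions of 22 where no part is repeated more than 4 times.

628

Counting exhaustively, 628 partitions satisfy the conditions.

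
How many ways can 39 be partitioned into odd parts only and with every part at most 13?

582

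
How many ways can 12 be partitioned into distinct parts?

They are:
12
11+1
10+2
9+3
9+2+1
8+4
8+3+1
7+5
7+4+1
7+3+2
6+5+1
6+4+2
6+3+2+1
5+4+3
5+4+2+1

15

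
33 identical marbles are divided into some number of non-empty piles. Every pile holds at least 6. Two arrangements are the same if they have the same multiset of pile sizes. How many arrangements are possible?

60

A partial list (first 12 by largest part):
33
27+6
26+7
25+8
24+9
23+10
22+11
21+12
21+6+6
20+13
20+7+6
19+14
…and 48 more, for 60 total.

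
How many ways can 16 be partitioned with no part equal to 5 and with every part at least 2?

There are too many to list fully; the first 12 (by largest part) are:
16
14+2
13+3
12+4
12+2+2
11+3+2
10+6
10+4+2
10+3+3
10+2+2+2
9+7
9+4+3
…and 29 more, for 41 total.

41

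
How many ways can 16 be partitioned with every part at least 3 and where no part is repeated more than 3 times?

Listing the qualifying partitions of 16:
16
3+13
4+12
5+11
6+10
3+3+10
7+9
3+4+9
8+8
3+5+8
4+4+8
3+6+7
4+5+7
3+3+3+7
4+6+6
5+5+6
3+3+4+6
3+3+5+5
3+4+4+5
Counting gives 19.

19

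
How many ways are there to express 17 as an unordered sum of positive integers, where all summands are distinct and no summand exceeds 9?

19

Listing the qualifying partitions of 17:
9 + 8
9 + 7 + 1
9 + 6 + 2
9 + 5 + 3
9 + 5 + 2 + 1
9 + 4 + 3 + 1
8 + 7 + 2
8 + 6 + 3
8 + 6 + 2 + 1
8 + 5 + 4
8 + 5 + 3 + 1
8 + 4 + 3 + 2
7 + 6 + 4
7 + 6 + 3 + 1
7 + 5 + 4 + 1
7 + 5 + 3 + 2
7 + 4 + 3 + 2 + 1
6 + 5 + 4 + 2
6 + 5 + 3 + 2 + 1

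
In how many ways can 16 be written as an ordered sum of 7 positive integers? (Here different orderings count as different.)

5005

Place 6 bars in the 15 internal gaps of a row of 16 dots: C(15,6) = 5005.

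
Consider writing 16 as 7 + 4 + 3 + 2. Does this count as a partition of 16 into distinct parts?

The parts sum to 16, and the condition 'all summands are distinct' holds.

Yes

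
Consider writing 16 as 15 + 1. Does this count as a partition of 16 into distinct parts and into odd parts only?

The parts sum to 16, and the condition 'all summands are distinct' holds; the condition 'every summand is odd' holds.

Yes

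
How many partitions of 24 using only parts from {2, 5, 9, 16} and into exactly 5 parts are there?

Listing the qualifying partitions of 24:
16+2+2+2+2
9+9+2+2+2
That's 2 in total.

2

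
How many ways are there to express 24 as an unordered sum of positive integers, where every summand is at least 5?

26

A partial list (first 12 by largest part):
24
19+5
18+6
17+7
16+8
15+9
14+10
14+5+5
13+11
13+6+5
12+12
12+7+5
…and 14 more, for 26 total.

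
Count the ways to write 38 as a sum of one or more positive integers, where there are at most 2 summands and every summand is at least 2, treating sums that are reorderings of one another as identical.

Enumerating:
38
2+36
3+35
4+34
5+33
6+32
7+31
8+30
9+29
10+28
11+27
12+26
13+25
14+24
15+23
16+22
17+21
18+20
19+19
That's 19 in total.

19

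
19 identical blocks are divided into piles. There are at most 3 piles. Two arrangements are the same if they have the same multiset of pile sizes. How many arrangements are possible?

There are too many to list fully; the first 12 (by largest part) are:
19
18 + 1
17 + 2
17 + 1 + 1
16 + 3
16 + 2 + 1
15 + 4
15 + 3 + 1
15 + 2 + 2
14 + 5
14 + 4 + 1
14 + 3 + 2
…and 28 more, for 40 total.

40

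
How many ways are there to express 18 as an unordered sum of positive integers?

385

There are 385 such partitions.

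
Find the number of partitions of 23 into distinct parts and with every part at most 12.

61

A partial list (first 12 by largest part):
12, 11
12, 10, 1
12, 9, 2
12, 8, 3
12, 8, 2, 1
12, 7, 4
12, 7, 3, 1
12, 6, 5
12, 6, 4, 1
12, 6, 3, 2
12, 5, 4, 2
12, 5, 3, 2, 1
…and 49 more, for 61 total.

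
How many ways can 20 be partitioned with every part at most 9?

Systematic enumeration (by largest part, then next-largest, …) yields 488.

488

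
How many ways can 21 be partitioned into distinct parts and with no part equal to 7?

There are too many to list fully; the first 12 (by largest part) are:
21
1, 20
2, 19
3, 18
1, 2, 18
4, 17
1, 3, 17
5, 16
1, 4, 16
2, 3, 16
6, 15
1, 5, 15
…and 46 more, for 58 total.

58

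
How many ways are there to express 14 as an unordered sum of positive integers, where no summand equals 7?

120

Systematic enumeration (by largest part, then next-largest, …) yields 120.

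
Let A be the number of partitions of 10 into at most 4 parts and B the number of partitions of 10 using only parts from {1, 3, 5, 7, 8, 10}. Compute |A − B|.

Partitions of 10 into at most 4 parts: 23.
Partitions of 10 using only parts from {1, 3, 5, 7, 8, 10}: 11.
|23 − 11| = 12.

12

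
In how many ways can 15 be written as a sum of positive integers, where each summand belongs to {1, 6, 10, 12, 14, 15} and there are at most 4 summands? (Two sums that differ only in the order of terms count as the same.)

3

They are:
15
14,1
12,1,1,1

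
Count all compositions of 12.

2048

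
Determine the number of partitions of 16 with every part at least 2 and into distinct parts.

17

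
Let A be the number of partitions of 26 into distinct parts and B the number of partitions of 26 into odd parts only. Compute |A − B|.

0

Partitions of 26 into distinct parts: 165.
Partitions of 26 into odd parts only: 165.
|165 − 165| = 0.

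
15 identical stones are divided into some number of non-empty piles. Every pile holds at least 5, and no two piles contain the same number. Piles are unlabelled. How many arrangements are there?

4

They are:
15
5+10
6+9
7+8
That's 4 in total.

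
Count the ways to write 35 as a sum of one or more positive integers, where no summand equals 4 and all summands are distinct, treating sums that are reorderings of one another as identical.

369

There are 369 such partitions.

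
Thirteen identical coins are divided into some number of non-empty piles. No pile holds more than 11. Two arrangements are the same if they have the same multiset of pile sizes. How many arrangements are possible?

99

Enumerating by decreasing first part gives 99 partitions in all.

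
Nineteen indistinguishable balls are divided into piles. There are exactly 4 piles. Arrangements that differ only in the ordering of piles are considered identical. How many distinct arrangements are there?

54

A partial list (first 12 by largest part):
16, 1, 1, 1
15, 2, 1, 1
14, 3, 1, 1
14, 2, 2, 1
13, 4, 1, 1
13, 3, 2, 1
13, 2, 2, 2
12, 5, 1, 1
12, 4, 2, 1
12, 3, 3, 1
12, 3, 2, 2
11, 6, 1, 1
…and 42 more, for 54 total.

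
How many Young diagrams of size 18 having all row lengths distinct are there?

46

There are too many to list fully; the first 12 (by largest part) are:
18
17, 1
16, 2
15, 3
15, 2, 1
14, 4
14, 3, 1
13, 5
13, 4, 1
13, 3, 2
12, 6
12, 5, 1
…and 34 more, for 46 total.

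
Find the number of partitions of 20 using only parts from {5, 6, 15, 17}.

2

Enumerating:
15, 5
5, 5, 5, 5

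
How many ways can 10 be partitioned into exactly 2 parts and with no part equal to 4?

4

Listing the qualifying partitions of 10:
9, 1
8, 2
7, 3
5, 5
Counting gives 4.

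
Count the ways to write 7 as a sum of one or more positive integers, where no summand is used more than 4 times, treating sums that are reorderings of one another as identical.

They are:
7
6 + 1
5 + 2
5 + 1 + 1
4 + 3
4 + 2 + 1
4 + 1 + 1 + 1
3 + 3 + 1
3 + 2 + 2
3 + 2 + 1 + 1
3 + 1 + 1 + 1 + 1
2 + 2 + 2 + 1
2 + 2 + 1 + 1 + 1
That's 13 in total.

13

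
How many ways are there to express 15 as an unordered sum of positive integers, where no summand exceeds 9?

157

A full systematic count gives 157.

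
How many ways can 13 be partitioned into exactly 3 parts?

14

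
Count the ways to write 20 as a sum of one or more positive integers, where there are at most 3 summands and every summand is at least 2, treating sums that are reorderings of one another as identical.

34

There are too many to list fully; the first 12 (by largest part) are:
20
2 + 18
3 + 17
4 + 16
2 + 2 + 16
5 + 15
2 + 3 + 15
6 + 14
2 + 4 + 14
3 + 3 + 14
7 + 13
2 + 5 + 13
…and 22 more, for 34 total.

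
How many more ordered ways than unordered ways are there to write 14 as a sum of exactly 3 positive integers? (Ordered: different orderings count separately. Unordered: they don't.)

Ordered (compositions into 3 parts): C(13,2) = 78.
Unordered (partitions into 3 parts): 16.
Difference: 78 − 16 = 62.

62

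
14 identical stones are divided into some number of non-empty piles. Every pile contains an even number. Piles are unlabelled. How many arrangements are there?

15

Listing the qualifying partitions of 14:
14
12, 2
10, 4
10, 2, 2
8, 6
8, 4, 2
8, 2, 2, 2
6, 6, 2
6, 4, 4
6, 4, 2, 2
6, 2, 2, 2, 2
4, 4, 4, 2
4, 4, 2, 2, 2
4, 2, 2, 2, 2, 2
2, 2, 2, 2, 2, 2, 2
Counting gives 15.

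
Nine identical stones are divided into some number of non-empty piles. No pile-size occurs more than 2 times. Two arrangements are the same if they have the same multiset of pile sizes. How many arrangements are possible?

The partitions of 9 that satisfy the conditions:
9
8 + 1
7 + 2
7 + 1 + 1
6 + 3
6 + 2 + 1
5 + 4
5 + 3 + 1
5 + 2 + 2
5 + 2 + 1 + 1
4 + 4 + 1
4 + 3 + 2
4 + 3 + 1 + 1
4 + 2 + 2 + 1
3 + 3 + 2 + 1
3 + 2 + 2 + 1 + 1

16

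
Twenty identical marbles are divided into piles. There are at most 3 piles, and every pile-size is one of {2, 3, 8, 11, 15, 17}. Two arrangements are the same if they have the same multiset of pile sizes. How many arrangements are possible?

2

Listing the qualifying partitions of 20:
17,3
15,3,2
Counting gives 2.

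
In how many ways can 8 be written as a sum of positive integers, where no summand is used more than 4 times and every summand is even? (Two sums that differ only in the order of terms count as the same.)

5

They are:
8
6+2
4+4
4+2+2
2+2+2+2
Counting gives 5.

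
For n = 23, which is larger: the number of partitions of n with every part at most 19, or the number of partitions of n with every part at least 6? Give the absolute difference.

1236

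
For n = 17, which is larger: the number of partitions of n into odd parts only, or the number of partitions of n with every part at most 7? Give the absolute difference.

Partitions of 17 into odd parts only: 38.
Partitions of 17 with every part at most 7: 201.
|38 − 201| = 163.

163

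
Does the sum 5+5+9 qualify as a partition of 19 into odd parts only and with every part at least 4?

The parts sum to 19, and the condition 'every summand is odd' holds; the condition 'every summand is at least 4' holds.

Yes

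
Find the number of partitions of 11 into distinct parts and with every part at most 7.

Listing the qualifying partitions of 11:
7 + 4
7 + 3 + 1
6 + 5
6 + 4 + 1
6 + 3 + 2
5 + 4 + 2
5 + 3 + 2 + 1

7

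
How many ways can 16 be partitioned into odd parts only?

There are too many to list fully; the first 12 (by largest part) are:
15,1
13,3
13,1,1,1
11,5
11,3,1,1
11,1,1,1,1,1
9,7
9,5,1,1
9,3,3,1
9,3,1,1,1,1
9,1,1,1,1,1,1,1
7,7,1,1
…and 20 more, for 32 total.

32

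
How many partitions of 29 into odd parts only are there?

Enumerating by decreasing first part gives 256 partitions in all.

256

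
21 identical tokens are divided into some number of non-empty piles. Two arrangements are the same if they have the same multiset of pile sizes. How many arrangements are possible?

792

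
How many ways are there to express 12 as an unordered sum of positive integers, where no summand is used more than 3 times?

There are too many to list fully; the first 12 (by largest part) are:
12
11, 1
10, 2
10, 1, 1
9, 3
9, 2, 1
9, 1, 1, 1
8, 4
8, 3, 1
8, 2, 2
8, 2, 1, 1
7, 5
…and 38 more, for 50 total.

50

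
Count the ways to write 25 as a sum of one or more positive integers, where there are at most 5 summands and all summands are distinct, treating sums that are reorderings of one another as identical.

137

Direct enumeration gives 137 partitions.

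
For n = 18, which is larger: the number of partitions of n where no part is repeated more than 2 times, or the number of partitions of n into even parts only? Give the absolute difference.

105

Partitions of 18 where no part is repeated more than 2 times: 135.
Partitions of 18 into even parts only: 30.
|135 − 30| = 105.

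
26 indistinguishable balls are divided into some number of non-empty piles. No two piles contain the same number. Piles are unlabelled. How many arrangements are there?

Direct enumeration gives 165 partitions.

165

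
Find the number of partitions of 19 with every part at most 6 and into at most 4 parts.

6

Listing the qualifying partitions of 19:
6+6+6+1
6+6+5+2
6+6+4+3
6+5+5+3
6+5+4+4
5+5+5+4
That's 6 in total.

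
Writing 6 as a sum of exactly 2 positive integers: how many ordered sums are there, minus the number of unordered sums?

2

Ordered (compositions into 2 parts): C(5,1) = 5.
Unordered (partitions into 2 parts): 3.
Difference: 5 − 3 = 2.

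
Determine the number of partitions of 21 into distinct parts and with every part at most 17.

71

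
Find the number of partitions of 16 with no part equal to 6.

Systematic enumeration (by largest part, then next-largest, …) yields 189.

189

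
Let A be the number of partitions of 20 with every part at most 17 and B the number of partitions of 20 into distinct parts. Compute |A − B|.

559

Partitions of 20 with every part at most 17: 623.
Partitions of 20 into distinct parts: 64.
|623 − 64| = 559.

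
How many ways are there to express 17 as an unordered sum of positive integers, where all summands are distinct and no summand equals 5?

A partial list (first 12 by largest part):
17
16,1
15,2
14,3
14,2,1
13,4
13,3,1
12,4,1
12,3,2
11,6
11,4,2
11,3,2,1
…and 15 more, for 27 total.

27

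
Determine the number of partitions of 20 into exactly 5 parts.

Systematic enumeration (by largest part, then next-largest, …) yields 84.

84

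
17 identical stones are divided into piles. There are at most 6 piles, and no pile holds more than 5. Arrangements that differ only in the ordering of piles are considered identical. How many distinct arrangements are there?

30

A partial list (first 12 by largest part):
2+5+5+5
1+1+5+5+5
3+4+5+5
1+2+4+5+5
1+1+1+4+5+5
1+3+3+5+5
2+2+3+5+5
1+1+2+3+5+5
1+2+2+2+5+5
4+4+4+5
1+3+4+4+5
2+2+4+4+5
…and 18 more, for 30 total.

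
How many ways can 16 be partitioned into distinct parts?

32

A partial list (first 12 by largest part):
16
15,1
14,2
13,3
13,2,1
12,4
12,3,1
11,5
11,4,1
11,3,2
10,6
10,5,1
…and 20 more, for 32 total.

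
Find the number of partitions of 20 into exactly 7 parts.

82

Enumerating by decreasing first part gives 82 partitions in all.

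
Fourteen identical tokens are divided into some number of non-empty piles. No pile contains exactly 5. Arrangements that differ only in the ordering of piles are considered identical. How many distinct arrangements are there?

105

There are 105 such partitions.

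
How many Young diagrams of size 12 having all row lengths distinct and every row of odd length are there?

3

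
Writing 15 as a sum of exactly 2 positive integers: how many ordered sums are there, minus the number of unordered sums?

7

Ordered (compositions into 2 parts): C(14,1) = 14.
Unordered (partitions into 2 parts): 7.
Difference: 14 − 7 = 7.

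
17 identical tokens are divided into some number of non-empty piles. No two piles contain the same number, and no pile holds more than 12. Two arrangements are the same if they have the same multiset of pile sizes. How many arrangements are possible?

A partial list (first 12 by largest part):
5 + 12
1 + 4 + 12
2 + 3 + 12
6 + 11
1 + 5 + 11
2 + 4 + 11
1 + 2 + 3 + 11
7 + 10
1 + 6 + 10
2 + 5 + 10
3 + 4 + 10
1 + 2 + 4 + 10
…and 19 more, for 31 total.

31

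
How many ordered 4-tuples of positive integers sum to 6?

10

A composition of 6 into 4 positive parts is chosen by placing 3 dividers among the 5 gaps between 6 units: C(5,3) = 10.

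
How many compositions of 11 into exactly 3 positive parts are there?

45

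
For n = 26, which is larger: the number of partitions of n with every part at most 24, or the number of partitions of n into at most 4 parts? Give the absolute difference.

Partitions of 26 with every part at most 24: 2434.
Partitions of 26 into at most 4 parts: 206.
|2434 − 206| = 2228.

2228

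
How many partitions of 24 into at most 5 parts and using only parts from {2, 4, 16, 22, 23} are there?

They are:
22 + 2
16 + 4 + 4
16 + 4 + 2 + 2
16 + 2 + 2 + 2 + 2
That's 4 in total.

4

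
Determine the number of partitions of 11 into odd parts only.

They are:
11
9, 1, 1
7, 3, 1
7, 1, 1, 1, 1
5, 5, 1
5, 3, 3
5, 3, 1, 1, 1
5, 1, 1, 1, 1, 1, 1
3, 3, 3, 1, 1
3, 3, 1, 1, 1, 1, 1
3, 1, 1, 1, 1, 1, 1, 1, 1
1, 1, 1, 1, 1, 1, 1, 1, 1, 1, 1
Counting gives 12.

12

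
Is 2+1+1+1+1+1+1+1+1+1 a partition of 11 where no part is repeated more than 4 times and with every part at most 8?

The parts sum to 11, and the condition 'no summand is used more than 4 times' is violated.

No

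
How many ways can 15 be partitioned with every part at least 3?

Enumerating:
15
12,3
11,4
10,5
9,6
9,3,3
8,7
8,4,3
7,5,3
7,4,4
6,6,3
6,5,4
6,3,3,3
5,5,5
5,4,3,3
4,4,4,3
3,3,3,3,3
Counting gives 17.

17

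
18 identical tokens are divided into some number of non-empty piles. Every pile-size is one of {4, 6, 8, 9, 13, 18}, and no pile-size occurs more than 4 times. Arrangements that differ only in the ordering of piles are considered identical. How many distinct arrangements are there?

5

They are:
18
9, 9
4, 6, 8
6, 6, 6
4, 4, 4, 6
That's 5 in total.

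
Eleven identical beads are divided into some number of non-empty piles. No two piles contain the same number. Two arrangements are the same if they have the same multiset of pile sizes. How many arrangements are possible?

Enumerating:
11
1, 10
2, 9
3, 8
1, 2, 8
4, 7
1, 3, 7
5, 6
1, 4, 6
2, 3, 6
2, 4, 5
1, 2, 3, 5
That's 12 in total.

12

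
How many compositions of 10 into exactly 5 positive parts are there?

126

Place 4 bars in the 9 internal gaps of a row of 10 dots: C(9,4) = 126.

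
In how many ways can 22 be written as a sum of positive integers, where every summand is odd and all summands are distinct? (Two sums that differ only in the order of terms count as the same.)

They are:
21 + 1
19 + 3
17 + 5
15 + 7
13 + 9
13 + 5 + 3 + 1
11 + 7 + 3 + 1
9 + 7 + 5 + 1

8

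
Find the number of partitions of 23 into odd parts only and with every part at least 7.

Enumerating:
23
9,7,7

2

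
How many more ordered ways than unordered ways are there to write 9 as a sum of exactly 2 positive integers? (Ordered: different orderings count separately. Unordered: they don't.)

4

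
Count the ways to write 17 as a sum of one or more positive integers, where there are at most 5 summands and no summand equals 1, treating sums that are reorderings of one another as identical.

There are too many to list fully; the first 12 (by largest part) are:
17
15 + 2
14 + 3
13 + 4
13 + 2 + 2
12 + 5
12 + 3 + 2
11 + 6
11 + 4 + 2
11 + 3 + 3
11 + 2 + 2 + 2
10 + 7
…and 43 more, for 55 total.

55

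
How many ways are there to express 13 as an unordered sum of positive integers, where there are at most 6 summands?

Enumerating by decreasing first part gives 71 partitions in all.

71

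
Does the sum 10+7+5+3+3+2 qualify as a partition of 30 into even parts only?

The parts sum to 30, and the condition 'every summand is even' is violated.

No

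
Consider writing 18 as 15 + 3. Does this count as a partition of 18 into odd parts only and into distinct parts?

Yes

The parts sum to 18, and the condition 'every summand is odd' holds; the condition 'all summands are distinct' holds.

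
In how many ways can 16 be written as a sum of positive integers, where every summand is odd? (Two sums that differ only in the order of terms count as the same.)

There are too many to list fully; the first 12 (by largest part) are:
15+1
13+3
13+1+1+1
11+5
11+3+1+1
11+1+1+1+1+1
9+7
9+5+1+1
9+3+3+1
9+3+1+1+1+1
9+1+1+1+1+1+1+1
7+7+1+1
…and 20 more, for 32 total.

32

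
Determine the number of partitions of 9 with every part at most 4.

Listing the qualifying partitions of 9:
4, 4, 1
4, 3, 2
4, 3, 1, 1
4, 2, 2, 1
4, 2, 1, 1, 1
4, 1, 1, 1, 1, 1
3, 3, 3
3, 3, 2, 1
3, 3, 1, 1, 1
3, 2, 2, 2
3, 2, 2, 1, 1
3, 2, 1, 1, 1, 1
3, 1, 1, 1, 1, 1, 1
2, 2, 2, 2, 1
2, 2, 2, 1, 1, 1
2, 2, 1, 1, 1, 1, 1
2, 1, 1, 1, 1, 1, 1, 1
1, 1, 1, 1, 1, 1, 1, 1, 1
Counting gives 18.

18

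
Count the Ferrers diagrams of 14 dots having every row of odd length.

Listing the qualifying partitions of 14:
1,13
3,11
1,1,1,11
5,9
1,1,3,9
1,1,1,1,1,9
7,7
1,1,5,7
1,3,3,7
1,1,1,1,3,7
1,1,1,1,1,1,1,7
1,3,5,5
1,1,1,1,5,5
3,3,3,5
1,1,1,3,3,5
1,1,1,1,1,1,3,5
1,1,1,1,1,1,1,1,1,5
1,1,3,3,3,3
1,1,1,1,1,3,3,3
1,1,1,1,1,1,1,1,3,3
1,1,1,1,1,1,1,1,1,1,1,3
1,1,1,1,1,1,1,1,1,1,1,1,1,1

22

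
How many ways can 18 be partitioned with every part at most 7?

A full systematic count gives 248.

248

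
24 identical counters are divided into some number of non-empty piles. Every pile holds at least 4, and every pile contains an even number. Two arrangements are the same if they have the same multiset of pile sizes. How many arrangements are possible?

21

They are:
24
20 + 4
18 + 6
16 + 8
16 + 4 + 4
14 + 10
14 + 6 + 4
12 + 12
12 + 8 + 4
12 + 6 + 6
12 + 4 + 4 + 4
10 + 10 + 4
10 + 8 + 6
10 + 6 + 4 + 4
8 + 8 + 8
8 + 8 + 4 + 4
8 + 6 + 6 + 4
8 + 4 + 4 + 4 + 4
6 + 6 + 6 + 6
6 + 6 + 4 + 4 + 4
4 + 4 + 4 + 4 + 4 + 4
That's 21 in total.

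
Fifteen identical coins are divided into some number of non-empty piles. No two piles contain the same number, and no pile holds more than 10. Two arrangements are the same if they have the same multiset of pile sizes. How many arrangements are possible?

20

Listing the qualifying partitions of 15:
10,5
10,4,1
10,3,2
9,6
9,5,1
9,4,2
9,3,2,1
8,7
8,6,1
8,5,2
8,4,3
8,4,2,1
7,6,2
7,5,3
7,5,2,1
7,4,3,1
6,5,4
6,5,3,1
6,4,3,2
5,4,3,2,1
Counting gives 20.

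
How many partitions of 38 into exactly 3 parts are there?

120

Counting exhaustively, 120 partitions satisfy the conditions.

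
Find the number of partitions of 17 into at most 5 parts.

Counting exhaustively, 119 partitions satisfy the conditions.

119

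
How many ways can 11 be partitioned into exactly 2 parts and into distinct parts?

They are:
10+1
9+2
8+3
7+4
6+5
That's 5 in total.

5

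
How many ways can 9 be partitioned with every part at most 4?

Listing the qualifying partitions of 9:
4+4+1
4+3+2
4+3+1+1
4+2+2+1
4+2+1+1+1
4+1+1+1+1+1
3+3+3
3+3+2+1
3+3+1+1+1
3+2+2+2
3+2+2+1+1
3+2+1+1+1+1
3+1+1+1+1+1+1
2+2+2+2+1
2+2+2+1+1+1
2+2+1+1+1+1+1
2+1+1+1+1+1+1+1
1+1+1+1+1+1+1+1+1

18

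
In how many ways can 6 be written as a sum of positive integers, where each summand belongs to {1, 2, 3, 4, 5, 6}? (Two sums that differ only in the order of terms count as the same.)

11

The partitions of 6 that satisfy the conditions:
6
5 + 1
4 + 2
4 + 1 + 1
3 + 3
3 + 2 + 1
3 + 1 + 1 + 1
2 + 2 + 2
2 + 2 + 1 + 1
2 + 1 + 1 + 1 + 1
1 + 1 + 1 + 1 + 1 + 1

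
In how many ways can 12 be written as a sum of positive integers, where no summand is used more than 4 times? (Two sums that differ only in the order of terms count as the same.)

There are too many to list fully; the first 12 (by largest part) are:
12
11+1
10+2
10+1+1
9+3
9+2+1
9+1+1+1
8+4
8+3+1
8+2+2
8+2+1+1
8+1+1+1+1
…and 48 more, for 60 total.

60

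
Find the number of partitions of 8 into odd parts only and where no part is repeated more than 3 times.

They are:
7 + 1
5 + 3
5 + 1 + 1 + 1
3 + 3 + 1 + 1

4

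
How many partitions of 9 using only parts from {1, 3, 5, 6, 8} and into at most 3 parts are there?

4

The partitions of 9 that satisfy the conditions:
8 + 1
6 + 3
5 + 3 + 1
3 + 3 + 3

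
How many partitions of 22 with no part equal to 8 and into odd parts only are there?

89

A full systematic count gives 89.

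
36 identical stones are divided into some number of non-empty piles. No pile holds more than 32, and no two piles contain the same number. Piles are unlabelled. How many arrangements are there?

663

Enumerating by decreasing first part gives 663 partitions in all.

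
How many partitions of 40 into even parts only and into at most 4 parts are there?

Counting exhaustively, 108 partitions satisfy the conditions.

108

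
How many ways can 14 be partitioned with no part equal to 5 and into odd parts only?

They are:
13,1
11,3
11,1,1,1
9,3,1,1
9,1,1,1,1,1
7,7
7,3,3,1
7,3,1,1,1,1
7,1,1,1,1,1,1,1
3,3,3,3,1,1
3,3,3,1,1,1,1,1
3,3,1,1,1,1,1,1,1,1
3,1,1,1,1,1,1,1,1,1,1,1
1,1,1,1,1,1,1,1,1,1,1,1,1,1

14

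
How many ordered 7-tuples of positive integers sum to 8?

7

Equivalently, choose which 6 of the 7 gaps become plus signs: C(7,6) = 7.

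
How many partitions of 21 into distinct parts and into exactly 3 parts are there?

27

A partial list (first 12 by largest part):
18,2,1
17,3,1
16,4,1
16,3,2
15,5,1
15,4,2
14,6,1
14,5,2
14,4,3
13,7,1
13,6,2
13,5,3
…and 15 more, for 27 total.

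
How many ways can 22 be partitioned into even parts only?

56

A partial list (first 12 by largest part):
22
20+2
18+4
18+2+2
16+6
16+4+2
16+2+2+2
14+8
14+6+2
14+4+4
14+4+2+2
14+2+2+2+2
…and 44 more, for 56 total.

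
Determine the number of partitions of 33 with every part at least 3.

Enumerating by decreasing first part gives 556 partitions in all.

556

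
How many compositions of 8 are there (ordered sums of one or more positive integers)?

Each of the 7 gaps between 8 units is either a break or not: 2^7 = 128.

128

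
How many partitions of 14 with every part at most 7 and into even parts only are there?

Listing the qualifying partitions of 14:
6+6+2
6+4+4
6+4+2+2
6+2+2+2+2
4+4+4+2
4+4+2+2+2
4+2+2+2+2+2
2+2+2+2+2+2+2
Counting gives 8.

8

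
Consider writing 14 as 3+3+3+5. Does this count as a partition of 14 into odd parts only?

The parts sum to 14, and the condition 'every summand is odd' holds.

Yes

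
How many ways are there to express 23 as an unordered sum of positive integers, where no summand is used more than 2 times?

355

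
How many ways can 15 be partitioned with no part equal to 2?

75

There are 75 such partitions.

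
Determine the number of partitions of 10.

There are too many to list fully; the first 12 (by largest part) are:
10
9+1
8+2
8+1+1
7+3
7+2+1
7+1+1+1
6+4
6+3+1
6+2+2
6+2+1+1
6+1+1+1+1
…and 30 more, for 42 total.

42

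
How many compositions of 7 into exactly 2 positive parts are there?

6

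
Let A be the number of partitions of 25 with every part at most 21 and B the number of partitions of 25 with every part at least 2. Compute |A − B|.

1568

Partitions of 25 with every part at most 21: 1951.
Partitions of 25 with every part at least 2: 383.
|1951 − 383| = 1568.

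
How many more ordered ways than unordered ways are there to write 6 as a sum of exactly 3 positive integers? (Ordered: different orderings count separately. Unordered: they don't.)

Ordered (compositions into 3 parts): C(5,2) = 10.
Partitions of 6 into exactly 3 parts: 3.
Difference: 10 − 3 = 7.

7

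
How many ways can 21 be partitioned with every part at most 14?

A full systematic count gives 762.

762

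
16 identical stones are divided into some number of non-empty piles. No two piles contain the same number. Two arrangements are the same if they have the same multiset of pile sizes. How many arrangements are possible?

There are too many to list fully; the first 12 (by largest part) are:
16
15+1
14+2
13+3
13+2+1
12+4
12+3+1
11+5
11+4+1
11+3+2
10+6
10+5+1
…and 20 more, for 32 total.

32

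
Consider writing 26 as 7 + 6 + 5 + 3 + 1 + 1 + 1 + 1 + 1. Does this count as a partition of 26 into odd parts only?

No

The parts sum to 26, and the condition 'every summand is odd' is violated.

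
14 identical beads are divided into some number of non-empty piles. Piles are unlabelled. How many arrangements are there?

Systematic enumeration (by largest part, then next-largest, …) yields 135.

135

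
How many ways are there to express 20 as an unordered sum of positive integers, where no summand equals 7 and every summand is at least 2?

Enumerating by decreasing first part gives 113 partitions in all.

113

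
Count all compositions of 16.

There are 15 gaps and each independently is a cut or not, giving 2^15 = 32768.

32768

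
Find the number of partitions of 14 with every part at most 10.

128

There are 128 such partitions.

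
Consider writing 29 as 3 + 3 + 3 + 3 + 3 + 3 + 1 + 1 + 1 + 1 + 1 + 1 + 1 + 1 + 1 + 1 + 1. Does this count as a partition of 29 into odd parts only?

Yes

The parts sum to 29, and the condition 'every summand is odd' holds.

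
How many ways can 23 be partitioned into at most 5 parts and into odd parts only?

A partial list (first 12 by largest part):
23
21,1,1
19,3,1
19,1,1,1,1
17,5,1
17,3,3
17,3,1,1,1
15,7,1
15,5,3
15,5,1,1,1
15,3,3,1,1
13,9,1
…and 26 more, for 38 total.

38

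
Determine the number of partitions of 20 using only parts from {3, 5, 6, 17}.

5

They are:
3+17
3+5+6+6
3+3+3+5+6
5+5+5+5
3+3+3+3+3+5
Counting gives 5.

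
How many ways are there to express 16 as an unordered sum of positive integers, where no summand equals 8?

209

Direct enumeration gives 209 partitions.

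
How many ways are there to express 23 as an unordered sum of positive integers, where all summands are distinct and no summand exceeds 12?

61

There are too many to list fully; the first 12 (by largest part) are:
12, 11
12, 10, 1
12, 9, 2
12, 8, 3
12, 8, 2, 1
12, 7, 4
12, 7, 3, 1
12, 6, 5
12, 6, 4, 1
12, 6, 3, 2
12, 5, 4, 2
12, 5, 3, 2, 1
…and 49 more, for 61 total.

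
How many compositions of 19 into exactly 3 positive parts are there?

153

By stars and bars with positive parts, the count is C(18,2) = 153.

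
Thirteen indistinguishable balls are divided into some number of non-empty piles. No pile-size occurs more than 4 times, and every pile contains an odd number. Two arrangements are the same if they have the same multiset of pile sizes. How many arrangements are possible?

The partitions of 13 that satisfy the conditions:
13
11, 1, 1
9, 3, 1
9, 1, 1, 1, 1
7, 5, 1
7, 3, 3
7, 3, 1, 1, 1
5, 5, 3
5, 5, 1, 1, 1
5, 3, 3, 1, 1
3, 3, 3, 3, 1
3, 3, 3, 1, 1, 1, 1

12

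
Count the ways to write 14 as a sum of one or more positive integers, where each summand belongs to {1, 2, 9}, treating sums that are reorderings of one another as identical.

11

Enumerating:
9 + 2 + 2 + 1
9 + 2 + 1 + 1 + 1
9 + 1 + 1 + 1 + 1 + 1
2 + 2 + 2 + 2 + 2 + 2 + 2
2 + 2 + 2 + 2 + 2 + 2 + 1 + 1
2 + 2 + 2 + 2 + 2 + 1 + 1 + 1 + 1
2 + 2 + 2 + 2 + 1 + 1 + 1 + 1 + 1 + 1
2 + 2 + 2 + 1 + 1 + 1 + 1 + 1 + 1 + 1 + 1
2 + 2 + 1 + 1 + 1 + 1 + 1 + 1 + 1 + 1 + 1 + 1
2 + 1 + 1 + 1 + 1 + 1 + 1 + 1 + 1 + 1 + 1 + 1 + 1
1 + 1 + 1 + 1 + 1 + 1 + 1 + 1 + 1 + 1 + 1 + 1 + 1 + 1
That's 11 in total.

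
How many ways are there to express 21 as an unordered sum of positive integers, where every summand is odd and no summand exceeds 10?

There are too many to list fully; the first 12 (by largest part) are:
9,9,3
9,9,1,1,1
9,7,5
9,7,3,1,1
9,7,1,1,1,1,1
9,5,5,1,1
9,5,3,3,1
9,5,3,1,1,1,1
9,5,1,1,1,1,1,1,1
9,3,3,3,3
9,3,3,3,1,1,1
9,3,3,1,1,1,1,1,1
…and 40 more, for 52 total.

52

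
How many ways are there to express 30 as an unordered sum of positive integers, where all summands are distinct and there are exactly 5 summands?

84

Counting exhaustively, 84 partitions satisfy the conditions.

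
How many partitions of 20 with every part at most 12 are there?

582

There are 582 such partitions.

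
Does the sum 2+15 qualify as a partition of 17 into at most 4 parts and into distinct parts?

Yes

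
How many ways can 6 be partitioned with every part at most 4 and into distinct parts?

2

They are:
4,2
3,2,1
Counting gives 2.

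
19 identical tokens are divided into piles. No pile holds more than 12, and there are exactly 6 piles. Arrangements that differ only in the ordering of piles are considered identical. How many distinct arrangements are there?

69

A partial list (first 12 by largest part):
12 + 3 + 1 + 1 + 1 + 1
12 + 2 + 2 + 1 + 1 + 1
11 + 4 + 1 + 1 + 1 + 1
11 + 3 + 2 + 1 + 1 + 1
11 + 2 + 2 + 2 + 1 + 1
10 + 5 + 1 + 1 + 1 + 1
10 + 4 + 2 + 1 + 1 + 1
10 + 3 + 3 + 1 + 1 + 1
10 + 3 + 2 + 2 + 1 + 1
10 + 2 + 2 + 2 + 2 + 1
9 + 6 + 1 + 1 + 1 + 1
9 + 5 + 2 + 1 + 1 + 1
…and 57 more, for 69 total.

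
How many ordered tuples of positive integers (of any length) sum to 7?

64

There are 6 gaps and each independently is a cut or not, giving 2^6 = 64.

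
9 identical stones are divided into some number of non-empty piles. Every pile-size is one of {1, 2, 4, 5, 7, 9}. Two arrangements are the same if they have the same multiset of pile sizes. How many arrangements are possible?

Listing the qualifying partitions of 9:
9
7,2
7,1,1
5,4
5,2,2
5,2,1,1
5,1,1,1,1
4,4,1
4,2,2,1
4,2,1,1,1
4,1,1,1,1,1
2,2,2,2,1
2,2,2,1,1,1
2,2,1,1,1,1,1
2,1,1,1,1,1,1,1
1,1,1,1,1,1,1,1,1

16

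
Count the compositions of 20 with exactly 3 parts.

Place 2 bars in the 19 internal gaps of a row of 20 dots: C(19,2) = 171.

171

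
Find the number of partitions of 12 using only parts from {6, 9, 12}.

2

They are:
12
6+6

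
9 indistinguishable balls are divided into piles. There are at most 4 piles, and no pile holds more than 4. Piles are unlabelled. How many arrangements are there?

7

The partitions of 9 that satisfy the conditions:
4+4+1
4+3+2
4+3+1+1
4+2+2+1
3+3+3
3+3+2+1
3+2+2+2
That's 7 in total.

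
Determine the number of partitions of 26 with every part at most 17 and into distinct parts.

Direct enumeration gives 140 partitions.

140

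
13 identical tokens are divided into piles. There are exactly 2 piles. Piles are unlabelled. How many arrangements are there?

Listing the qualifying partitions of 13:
12+1
11+2
10+3
9+4
8+5
7+6

6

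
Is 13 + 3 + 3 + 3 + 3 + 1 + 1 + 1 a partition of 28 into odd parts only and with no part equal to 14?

Yes

The parts sum to 28, and the condition 'every summand is odd' holds; the condition 'no summand equals 14' holds.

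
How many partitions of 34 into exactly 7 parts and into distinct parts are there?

11

The partitions of 34 that satisfy the conditions:
1+2+3+4+5+6+13
1+2+3+4+5+7+12
1+2+3+4+5+8+11
1+2+3+4+6+7+11
1+2+3+4+5+9+10
1+2+3+4+6+8+10
1+2+3+5+6+7+10
1+2+3+4+7+8+9
1+2+3+5+6+8+9
1+2+4+5+6+7+9
1+3+4+5+6+7+8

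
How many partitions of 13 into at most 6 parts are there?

Enumerating by decreasing first part gives 71 partitions in all.

71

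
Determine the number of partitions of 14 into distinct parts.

22

Listing the qualifying partitions of 14:
14
13, 1
12, 2
11, 3
11, 2, 1
10, 4
10, 3, 1
9, 5
9, 4, 1
9, 3, 2
8, 6
8, 5, 1
8, 4, 2
8, 3, 2, 1
7, 6, 1
7, 5, 2
7, 4, 3
7, 4, 2, 1
6, 5, 3
6, 5, 2, 1
6, 4, 3, 1
5, 4, 3, 2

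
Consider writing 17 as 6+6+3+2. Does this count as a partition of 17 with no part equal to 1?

The parts sum to 17, and the condition 'no summand equals 1' holds.

Yes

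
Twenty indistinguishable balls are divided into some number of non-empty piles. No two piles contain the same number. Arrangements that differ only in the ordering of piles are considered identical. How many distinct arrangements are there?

There are too many to list fully; the first 12 (by largest part) are:
20
19 + 1
18 + 2
17 + 3
17 + 2 + 1
16 + 4
16 + 3 + 1
15 + 5
15 + 4 + 1
15 + 3 + 2
14 + 6
14 + 5 + 1
…and 52 more, for 64 total.

64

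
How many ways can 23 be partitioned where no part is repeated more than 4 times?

There are 769 such partitions.

769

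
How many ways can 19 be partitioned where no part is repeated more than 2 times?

163

Enumerating by decreasing first part gives 163 partitions in all.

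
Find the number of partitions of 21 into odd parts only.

Counting exhaustively, 76 partitions satisfy the conditions.

76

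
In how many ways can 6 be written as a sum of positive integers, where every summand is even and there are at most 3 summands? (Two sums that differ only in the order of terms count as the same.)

3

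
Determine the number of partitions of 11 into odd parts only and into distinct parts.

2

They are:
11
7+3+1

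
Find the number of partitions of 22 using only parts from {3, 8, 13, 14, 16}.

The partitions of 22 that satisfy the conditions:
3 + 3 + 16
8 + 14
3 + 3 + 3 + 13
3 + 3 + 8 + 8

4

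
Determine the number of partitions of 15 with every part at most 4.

54

There are too many to list fully; the first 12 (by largest part) are:
4,4,4,3
4,4,4,2,1
4,4,4,1,1,1
4,4,3,3,1
4,4,3,2,2
4,4,3,2,1,1
4,4,3,1,1,1,1
4,4,2,2,2,1
4,4,2,2,1,1,1
4,4,2,1,1,1,1,1
4,4,1,1,1,1,1,1,1
4,3,3,3,2
…and 42 more, for 54 total.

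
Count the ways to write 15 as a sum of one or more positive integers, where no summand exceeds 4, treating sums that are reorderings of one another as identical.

54

A partial list (first 12 by largest part):
4,4,4,3
4,4,4,2,1
4,4,4,1,1,1
4,4,3,3,1
4,4,3,2,2
4,4,3,2,1,1
4,4,3,1,1,1,1
4,4,2,2,2,1
4,4,2,2,1,1,1
4,4,2,1,1,1,1,1
4,4,1,1,1,1,1,1,1
4,3,3,3,2
…and 42 more, for 54 total.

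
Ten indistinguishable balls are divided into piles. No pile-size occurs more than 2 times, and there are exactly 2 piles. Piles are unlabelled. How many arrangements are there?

5

Listing the qualifying partitions of 10:
1, 9
2, 8
3, 7
4, 6
5, 5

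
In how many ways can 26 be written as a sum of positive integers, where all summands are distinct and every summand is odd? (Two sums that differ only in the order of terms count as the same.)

12

The partitions of 26 that satisfy the conditions:
1 + 25
3 + 23
5 + 21
7 + 19
9 + 17
1 + 3 + 5 + 17
11 + 15
1 + 3 + 7 + 15
1 + 3 + 9 + 13
1 + 5 + 7 + 13
1 + 5 + 9 + 11
3 + 5 + 7 + 11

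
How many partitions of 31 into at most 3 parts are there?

96

Enumerating by decreasing first part gives 96 partitions in all.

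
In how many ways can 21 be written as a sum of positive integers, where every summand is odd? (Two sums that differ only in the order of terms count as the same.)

Enumerating by decreasing first part gives 76 partitions in all.

76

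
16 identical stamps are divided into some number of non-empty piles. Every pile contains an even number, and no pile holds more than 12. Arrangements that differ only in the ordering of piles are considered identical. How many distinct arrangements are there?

20

They are:
12 + 4
12 + 2 + 2
10 + 6
10 + 4 + 2
10 + 2 + 2 + 2
8 + 8
8 + 6 + 2
8 + 4 + 4
8 + 4 + 2 + 2
8 + 2 + 2 + 2 + 2
6 + 6 + 4
6 + 6 + 2 + 2
6 + 4 + 4 + 2
6 + 4 + 2 + 2 + 2
6 + 2 + 2 + 2 + 2 + 2
4 + 4 + 4 + 4
4 + 4 + 4 + 2 + 2
4 + 4 + 2 + 2 + 2 + 2
4 + 2 + 2 + 2 + 2 + 2 + 2
2 + 2 + 2 + 2 + 2 + 2 + 2 + 2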